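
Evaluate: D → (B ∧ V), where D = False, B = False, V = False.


D = False, B = False, V = False
Step 1: B ∧ V = False AND False = False
Step 2: D → (False): false only when D=True and consequent=False.
Result: True

True


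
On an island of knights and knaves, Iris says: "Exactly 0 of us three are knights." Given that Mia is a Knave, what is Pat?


Iris claims exactly 0 knights among Iris, Mia, Pat.
Given: Mia is a Knave.

Case 1: Iris is a Knight (tells truth)
  Then exactly 0 of the three are knights.
  Counting Iris, Mia: 1 knight(s) so far. Need -1 more → impossible.
Case 2: Iris is a Knave (lies)
  Then the count is NOT 0.
  If Pat = Knave, count = 0 = 0 → claim would be true, contradicts lie.
  If Pat = Knight, count = 1 ≠ 0 → lie confirmed ✓

Pat is a Knight.

Knight


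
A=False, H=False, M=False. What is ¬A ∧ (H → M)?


A = False, H = False, M = False
Expression: ¬A ∧ (H → M)
Step 1: ¬A = NOT False = True
Step 2: H → M = False → False (false only if H=True, M=False) = True
Step 3: (True) ∧ (True) = True AND True = True

True


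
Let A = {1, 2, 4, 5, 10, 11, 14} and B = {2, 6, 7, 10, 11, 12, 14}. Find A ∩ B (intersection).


A = {1, 2, 4, 5, 10, 11, 14}
B = {2, 6, 7, 10, 11, 12, 14}
Operation: intersection
Elements in both: 2, 10, 11, 14

{2, 10, 11, 14}


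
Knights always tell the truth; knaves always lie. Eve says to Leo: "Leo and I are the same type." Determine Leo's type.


Eve says: "Leo and I are the same type."
Case 1: Eve is a Knight (truth-teller)
  Statement is true → they ARE the same → Leo is also a Knight
Case 2: Eve is a Knave (liar)
  Statement is false → they are NOT the same → Leo is a Knight
In both cases, Leo is a Knight.

Knight


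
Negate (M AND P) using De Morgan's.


De Morgan's law: ¬(P ∧ Q) ≡ ¬P ∨ ¬Q
¬(M ∧ P) = ¬M ∨ ¬P

¬M ∨ ¬P


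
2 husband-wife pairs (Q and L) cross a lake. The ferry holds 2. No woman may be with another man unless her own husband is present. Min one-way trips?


Label couples Q and L.
1. WQ+WL → (far: WQ,WL; near: HQ,HL)
2. WQ ←   (far: WL; near: HQ,HL,WQ)
3. HQ+HL → (far: HQ,HL,WL; near: WQ)
4. HQ ←   (far: HL,WL; near: HQ,WQ)  — HQ returns, since WQ is alone on near bank
5. HQ+WQ → (far: all four; near: empty)
Every state respects the constraint.
Minimum trips = 5

5


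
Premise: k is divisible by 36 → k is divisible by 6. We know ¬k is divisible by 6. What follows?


Modus tollens: P → Q, ¬Q ⊢ ¬P
P: k is divisible by 36
Q: k is divisible by 6
We have P → Q and Q is false.
By modus tollens, P must be false.

It is not the case that k is divisible by 36


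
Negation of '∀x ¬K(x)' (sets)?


Original: ∀x ¬K(x)
Rule: ¬∀→∃, ¬∃→∀, negate predicate.
Negation: ∃x K(x)

∃x K(x)


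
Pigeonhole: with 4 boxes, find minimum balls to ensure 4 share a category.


Pigeonhole: to guarantee k in one of n categories, need (k-1)×n + 1.
k = 4, n = 4
Minimum = (4-1) × 4 + 1 = 3 × 4 + 1

13


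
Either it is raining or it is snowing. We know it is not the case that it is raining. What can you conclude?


Disjunctive syllogism: P ∨ Q, ¬P ⊢ Q
Disjunction: it is raining ∨ it is snowing
We know it is not the case that it is raining.
By disjunctive syllogism, the other disjunct must be true.

It is snowing


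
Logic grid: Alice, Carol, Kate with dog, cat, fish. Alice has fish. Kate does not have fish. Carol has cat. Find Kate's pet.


From clues:
  Carol → cat
  Alice → fish
By elimination, Kate gets the remaining.

dog


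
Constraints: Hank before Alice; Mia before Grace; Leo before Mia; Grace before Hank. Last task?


Constraints: Hank before Alice; Mia before Grace; Leo before Mia; Grace before Hank
The last task can have nothing scheduled after it, so it must never appear on the left of a 'before'.
Tasks appearing before some other task: Hank, Mia, Leo, Grace.
The only task not in that list is Alice → it is last.

Alice


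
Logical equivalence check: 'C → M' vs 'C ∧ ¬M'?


Expression 1: C → M
Expression 2: C ∧ ¬M
Truth table (C M | Expr1 Expr2):
  T T |   T     F   ← differ
  T F |   F     T   ← differ
  F T |   T     F   ← differ
  F F |   T     F   ← differ
Counterexample: C=T, M=T gives Expr1 = T but Expr2 = F, so the expressions are NOT logically equivalent.

No


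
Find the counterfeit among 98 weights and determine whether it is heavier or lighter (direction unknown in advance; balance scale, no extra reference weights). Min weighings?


Let n = 98. 196 possibilities (n weights × lighter/heavier); each weighing has 3 outcomes.
Bound for k weighings: say the first weighing puts j weights on each pan. If it tips, the 2j weighed weights remain suspects (each with a known direction) and k-1 weighings give 3^(k-1) outcomes; 3^(k-1) is odd, so 2j ≤ 3^(k-1) - 1. If it balances, the n - 2j unweighed weights remain with direction unknown: 2(n - 2j) ≤ 3^(k-1) - 1 by the same parity argument. Adding, n ≤ (3^(k-1) - 1) + (3^(k-1) - 1)/2 = (3^k - 3)/2, and the classical three-group strategy achieves this (3 weights in 2 weighings, 12 in 3, 39 in 4, 120 in 5).
So we need the smallest k with (3^k - 3)/2 ≥ 98.
k = 4: (3^4 - 3)/2 = 39 < 98 ✗
k = 5: (3^5 - 3)/2 = 120 ≥ 98 ✓

5


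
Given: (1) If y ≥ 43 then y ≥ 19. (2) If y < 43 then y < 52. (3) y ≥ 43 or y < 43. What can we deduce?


Constructive dilemma: (P → Q) ∧ (R → S), P ∨ R ⊢ Q ∨ S
Premise 1: y ≥ 43 → y ≥ 19
Premise 2: y < 43 → y < 52
Premise 3: y ≥ 43 ∨ y < 43
Case 1: Assuming y ≥ 43, then by Premise 1, y ≥ 19.
Case 2: Assuming y < 43, then by Premise 2, y < 52.
Since one of y ≥ 43 or y < 43 must hold, we get y ≥ 19 or y < 52.

y ≥ 19 or y < 52.


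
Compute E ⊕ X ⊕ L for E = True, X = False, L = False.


E = True, X = False, L = False
Step 1: E ⊕ X = True XOR False = True
Step 2: True ⊕ L = True XOR False = True
XOR is true when an odd number of operands are true.

True


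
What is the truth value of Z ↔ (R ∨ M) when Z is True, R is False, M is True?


Z = True, R = False, M = True
Step 1: R ∨ M = False OR True = True
Step 2: Z ↔ (True): true when both sides have same truth value.
Result: True ↔ True = True

True


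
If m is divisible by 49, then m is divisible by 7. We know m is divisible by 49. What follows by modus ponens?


Modus ponens: P → Q, P ⊢ Q
P: m is divisible by 49
Q: m is divisible by 7
We have P → Q and P is true.
By modus ponens, Q must be true.

m is divisible by 7


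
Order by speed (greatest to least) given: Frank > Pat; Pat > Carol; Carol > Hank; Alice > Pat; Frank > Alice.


Constraints: Frank > Pat; Pat > Carol; Carol > Hank; Alice > Pat; Frank > Alice
Method: at each step, the next-highest is the one remaining person who never appears on the smaller side of a constraint between remaining people.
  Step 1: remaining {Pat, Carol, Alice, Hank, Frank}; on the smaller side: {Pat, Carol, Alice, Hank} → Frank is next (Frank > Pat; Frank > Alice).
  Step 2: remaining {Pat, Carol, Alice, Hank}; on the smaller side: {Pat, Carol, Hank} → Alice is next (Alice > Pat).
  Step 3: remaining {Pat, Carol, Hank}; on the smaller side: {Carol, Hank} → Pat is next (Pat > Carol).
  Step 4: remaining {Carol, Hank}; on the smaller side: {Hank} → Carol is next (Carol > Hank).
  Step 5: only Hank remains → lowest.
Final ranking (highest to lowest):

Frank > Alice > Pat > Carol > Hank


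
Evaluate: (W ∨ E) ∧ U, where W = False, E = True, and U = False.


W = False, E = True, U = False
Step 1: W ∨ E = False OR True = True
Step 2: True ∧ U = True AND False = False
OR is true when at least one operand is true; AND requires both.

False


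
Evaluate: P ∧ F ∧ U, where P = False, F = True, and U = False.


P = False, F = True, U = False
Step 1: P ∧ F = False AND True = False
Step 2: (False) ∧ U = (False) AND False = False
AND is true only when ALL operands are true.

False


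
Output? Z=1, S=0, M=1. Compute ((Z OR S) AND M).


Z OR S = 1|0 = 1
1 AND 1 = 1

1


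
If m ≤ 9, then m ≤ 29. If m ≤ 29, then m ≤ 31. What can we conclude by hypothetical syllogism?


Hypothetical syllogism: P → Q, Q → R ⊢ P → R
Premise 1: m ≤ 9 → m ≤ 29
Premise 2: m ≤ 29 → m ≤ 31
Chain the implications: the middle term (m ≤ 29) links the two.
Conclusion: If m ≤ 9, then m ≤ 31.

If m ≤ 9, then m ≤ 31.


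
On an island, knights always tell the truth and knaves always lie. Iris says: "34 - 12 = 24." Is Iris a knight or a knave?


Statement: "34 - 12 = 24."
Actual: 34 - 12 = 22
Claimed: 24
Statement is FALSE → Iris lies → Knave

Knave


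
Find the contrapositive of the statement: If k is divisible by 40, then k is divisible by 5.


Original: If k is divisible by 40, then k is divisible by 5
Contrapositive: If ¬Q, then ¬P
Negate Q: not (k is divisible by 5)
Negate P: not (k is divisible by 40)

If not (k is divisible by 5), then not (k is divisible by 40).


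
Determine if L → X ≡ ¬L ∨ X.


Expression 1: L → X
Expression 2: ¬L ∨ X
Truth table (L X | Expr1 Expr2):
  T T |   T     T
  T F |   F     F
  F T |   T     T
  F F |   T     T
All 4 rows agree, so the expressions are logically equivalent.

Yes


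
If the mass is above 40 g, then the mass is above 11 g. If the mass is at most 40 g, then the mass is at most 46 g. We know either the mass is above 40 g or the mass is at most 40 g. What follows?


Constructive dilemma: (P → Q) ∧ (R → S), P ∨ R ⊢ Q ∨ S
Premise 1: the mass is above 40 g → the mass is above 11 g
Premise 2: the mass is at most 40 g → the mass is at most 46 g
Premise 3: the mass is above 40 g ∨ the mass is at most 40 g
Case 1: Assuming the mass is above 40 g, then by Premise 1, the mass is above 11 g.
Case 2: Assuming the mass is at most 40 g, then by Premise 2, the mass is at most 46 g.
Since one of the mass is above 40 g or the mass is at most 40 g must hold, we get the mass is above 11 g or the mass is at most 46 g.

The mass is above 11 g or the mass is at most 46 g.


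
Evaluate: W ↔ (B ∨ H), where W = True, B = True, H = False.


W = True, B = True, H = False
Step 1: B ∨ H = True OR False = True
Step 2: W ↔ (True): true when both sides have same truth value.
Result: True ↔ True = True

True


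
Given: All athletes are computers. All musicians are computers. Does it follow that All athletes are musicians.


Premise 1: All athletes are computers.
Premise 2: All musicians are computers.
Conclusion: All athletes are musicians.
Fallacy: undistributed middle. computers is predicate in both.
Counterexample: athletes and musicians could be disjoint subsets of computers.

Invalid


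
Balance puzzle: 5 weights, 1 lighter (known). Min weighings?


Each weighing has 3 outcomes (left heavy / balance / right heavy), so k weighings distinguish at most 3^k cases; splitting into three near-equal groups achieves this.
Need 3^k ≥ 5: 3^1 = 3 < 5 ≤ 3^2 = 9
k = ⌈log₃(5)⌉ = 2

2


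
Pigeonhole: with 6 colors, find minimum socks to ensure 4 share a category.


Pigeonhole: to guarantee k in one of n categories, need (k-1)×n + 1.
k = 4, n = 6
Minimum = (4-1) × 6 + 1 = 3 × 6 + 1

19


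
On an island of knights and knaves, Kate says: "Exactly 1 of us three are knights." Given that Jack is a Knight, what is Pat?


Kate claims exactly 1 knights among Kate, Jack, Pat.
Given: Jack is a Knight.

Case 1: Kate is a Knight (tells truth)
  Then exactly 1 of the three are knights.
  Counting Kate, Jack: 2 knight(s) so far. Need -1 more → impossible.
Case 2: Kate is a Knave (lies)
  Then the count is NOT 1.
  If Pat = Knave, count = 1 = 1 → claim would be true, contradicts lie.
  If Pat = Knight, count = 2 ≠ 1 → lie confirmed ✓

Pat is a Knight.

Knight


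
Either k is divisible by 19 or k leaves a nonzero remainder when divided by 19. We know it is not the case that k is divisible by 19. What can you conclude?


Disjunctive syllogism: P ∨ Q, ¬P ⊢ Q
Disjunction: k is divisible by 19 ∨ k leaves a nonzero remainder when divided by 19
We know it is not the case that k is divisible by 19.
By disjunctive syllogism, the other disjunct must be true.

k leaves a nonzero remainder when divided by 19


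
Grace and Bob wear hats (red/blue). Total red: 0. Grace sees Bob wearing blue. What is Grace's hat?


Total red = 0, Bob = blue
Red accounted for: 0
Remaining for Grace: 0
Grace's hat is blue.

blue


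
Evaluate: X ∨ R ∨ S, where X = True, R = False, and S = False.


X = True, R = False, S = False
Step 1: X ∨ R = True OR False = True
Step 2: True ∨ S = True OR False = True
OR is true when at least one operand is true.

True


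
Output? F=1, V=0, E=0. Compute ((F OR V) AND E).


F OR V = 1|0 = 1
1 AND 0 = 0

0


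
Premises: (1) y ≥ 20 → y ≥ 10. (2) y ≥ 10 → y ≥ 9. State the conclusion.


Hypothetical syllogism: P → Q, Q → R ⊢ P → R
Premise 1: y ≥ 20 → y ≥ 10
Premise 2: y ≥ 10 → y ≥ 9
Chain the implications: the middle term (y ≥ 10) links the two.
Conclusion: If y ≥ 20, then y ≥ 9.

If y ≥ 20, then y ≥ 9.


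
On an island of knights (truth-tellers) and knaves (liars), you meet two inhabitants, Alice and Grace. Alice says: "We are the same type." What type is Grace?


Alice says: "We are the same type."
Case 1: Alice is a Knight (truth-teller)
  Statement is true → they ARE the same → Grace is also a Knight
Case 2: Alice is a Knave (liar)
  Statement is false → they are NOT the same → Grace is a Knight
In both cases, Grace is a Knight.

Knight


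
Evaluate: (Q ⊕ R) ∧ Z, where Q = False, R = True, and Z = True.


Q = False, R = True, Z = True
Step 1: Q ⊕ R = False XOR True = True
Step 2: True ∧ Z = True AND True = True
XOR true when exactly one of Q,R is true; then AND with Z.

True


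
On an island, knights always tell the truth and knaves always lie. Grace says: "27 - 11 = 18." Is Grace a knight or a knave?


Statement: "27 - 11 = 18."
Actual: 27 - 11 = 16
Claimed: 18
Statement is FALSE → Grace lies → Knave

Knave


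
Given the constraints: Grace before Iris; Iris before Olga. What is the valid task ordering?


Constraints: Grace before Iris; Iris before Olga
Method: repeatedly schedule the remaining task that has no remaining task required before it.
  Step 1: remaining {Iris, Grace, Olga}; every task except Grace still has a predecessor pending → schedule Grace.
  Step 2: remaining {Iris, Olga}; every task except Iris still has a predecessor pending → schedule Iris.
  Step 3: only Olga remains → schedule Olga.
Resulting order:

Grace → Iris → Olga


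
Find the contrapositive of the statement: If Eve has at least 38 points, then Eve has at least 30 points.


Original: If Eve has at least 38 points, then Eve has at least 30 points
Contrapositive: If ¬Q, then ¬P
Negate Q: not (Eve has at least 30 points)
Negate P: not (Eve has at least 38 points)

If not (Eve has at least 30 points), then not (Eve has at least 38 points).


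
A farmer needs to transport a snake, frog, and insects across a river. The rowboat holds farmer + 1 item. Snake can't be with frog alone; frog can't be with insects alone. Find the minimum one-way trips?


1. farmer+frog → 2. farmer ← 3. farmer+snake → 4. farmer+frog ← 5. farmer+insects → 6. farmer ← 7. farmer+frog →
Minimum trips = 7

7


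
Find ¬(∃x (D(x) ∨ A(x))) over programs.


Original: ∃x (D(x) ∨ A(x))
Rule: ¬∀→∃, ¬∃→∀, negate predicate.
Negation: ∀x (¬D(x) ∧ ¬A(x))

∀x (¬D(x) ∧ ¬A(x))


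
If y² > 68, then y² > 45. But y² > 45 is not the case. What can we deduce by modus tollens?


Modus tollens: P → Q, ¬Q ⊢ ¬P
P: y² > 68
Q: y² > 45
We have P → Q and Q is false.
By modus tollens, P must be false.

It is not the case that y² > 68


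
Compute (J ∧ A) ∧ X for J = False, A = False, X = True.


J = False, A = False, X = True
Step 1: J ∧ A = False AND False = False
Step 2: False ∧ X = False AND True = False
AND is true only when ALL operands are true.

False


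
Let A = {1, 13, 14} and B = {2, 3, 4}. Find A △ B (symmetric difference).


A = {1, 13, 14}
B = {2, 3, 4}
Operation: symmetric difference
In A only: [1, 13, 14], in B only: [2, 3, 4]

{1, 2, 3, 4, 13, 14}


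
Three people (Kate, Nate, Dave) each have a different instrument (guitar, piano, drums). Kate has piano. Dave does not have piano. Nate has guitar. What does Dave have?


From clues:
  Nate → guitar
  Kate → piano
By elimination, Dave gets the remaining.

drums


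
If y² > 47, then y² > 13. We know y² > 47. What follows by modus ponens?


Modus ponens: P → Q, P ⊢ Q
P: y² > 47
Q: y² > 13
We have P → Q and P is true.
By modus ponens, Q must be true.

y² > 13


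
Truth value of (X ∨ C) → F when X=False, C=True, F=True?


X = False, C = True, F = True
Expression: (X ∨ C) → F
Step 1: X ∨ C = False OR True = True
Step 2: (True) → F = True → True (false only if antecedent True and consequent False) = True

True


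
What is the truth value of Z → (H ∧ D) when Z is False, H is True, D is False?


Z = False, H = True, D = False
Step 1: H ∧ D = True AND False = False
Step 2: Z → (False): false only when Z=True and consequent=False.
Result: True

True


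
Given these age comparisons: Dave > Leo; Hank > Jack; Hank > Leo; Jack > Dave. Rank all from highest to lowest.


Constraints: Dave > Leo; Hank > Jack; Hank > Leo; Jack > Dave
Method: at each step, the next-highest is the one remaining person who never appears on the smaller side of a constraint between remaining people.
  Step 1: remaining {Jack, Leo, Dave, Hank}; on the smaller side: {Jack, Leo, Dave} → Hank is next (Hank > Jack; Hank > Leo).
  Step 2: remaining {Jack, Leo, Dave}; on the smaller side: {Leo, Dave} → Jack is next (Jack > Dave).
  Step 3: remaining {Leo, Dave}; on the smaller side: {Leo} → Dave is next (Dave > Leo).
  Step 4: only Leo remains → lowest.
Final ranking (highest to lowest):

Hank > Jack > Dave > Leo


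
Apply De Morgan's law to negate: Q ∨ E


De Morgan's law: ¬(P ∨ Q) ≡ ¬P ∧ ¬Q
¬(Q ∨ E) = ¬Q ∧ ¬E

¬Q ∧ ¬E


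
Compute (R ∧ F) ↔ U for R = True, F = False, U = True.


R = True, F = False, U = True
Step 1: R ∧ F = True AND False = False
Step 2: (False) ↔ U: true when both sides have same truth value.
Result: False ↔ True = False

False


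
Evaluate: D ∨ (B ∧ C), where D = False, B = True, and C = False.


D = False, B = True, C = False
Step 1: B ∧ C = True AND False = False
Step 2: D ∨ False = False OR False = False
AND evaluated first (higher precedence); then OR applied.

False


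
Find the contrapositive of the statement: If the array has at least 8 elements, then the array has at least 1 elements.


Original: If the array has at least 8 elements, then the array has at least 1 elements
Contrapositive: If ¬Q, then ¬P
Negate Q: not (the array has at least 1 elements)
Negate P: not (the array has at least 8 elements)

If not (the array has at least 1 elements), then not (the array has at least 8 elements).


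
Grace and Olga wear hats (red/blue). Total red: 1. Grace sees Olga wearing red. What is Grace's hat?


Total red = 1, Olga = red
Red accounted for: 1
Remaining for Grace: 0
Grace's hat is blue.

blue


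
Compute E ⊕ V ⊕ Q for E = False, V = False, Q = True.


E = False, V = False, Q = True
Step 1: E ⊕ V = False XOR False = False
Step 2: False ⊕ Q = False XOR True = True
XOR is true when an odd number of operands are true.

True


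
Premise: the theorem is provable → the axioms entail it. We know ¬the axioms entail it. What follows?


Modus tollens: P → Q, ¬Q ⊢ ¬P
P: the theorem is provable
Q: the axioms entail it
We have P → Q and Q is false.
By modus tollens, P must be false.

It is not the case that the theorem is provable


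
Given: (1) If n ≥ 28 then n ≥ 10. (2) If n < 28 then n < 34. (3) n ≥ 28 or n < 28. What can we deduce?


Constructive dilemma: (P → Q) ∧ (R → S), P ∨ R ⊢ Q ∨ S
Premise 1: n ≥ 28 → n ≥ 10
Premise 2: n < 28 → n < 34
Premise 3: n ≥ 28 ∨ n < 28
Case 1: Assuming n ≥ 28, then by Premise 1, n ≥ 10.
Case 2: Assuming n < 28, then by Premise 2, n < 34.
Since one of n ≥ 28 or n < 28 must hold, we get n ≥ 10 or n < 34.

n ≥ 10 or n < 34.


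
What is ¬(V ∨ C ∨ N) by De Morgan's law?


De Morgan's law: ¬(P ∨ Q ∨ R) ≡ ¬P ∧ ¬Q ∧ ¬R
¬(V ∨ C ∨ N) = ¬V ∧ ¬C ∧ ¬N

¬V ∧ ¬C ∧ ¬N


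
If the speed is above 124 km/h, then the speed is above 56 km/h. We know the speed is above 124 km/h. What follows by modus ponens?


Modus ponens: P → Q, P ⊢ Q
P: the speed is above 124 km/h
Q: the speed is above 56 km/h
We have P → Q and P is true.
By modus ponens, Q must be true.

The speed is above 56 km/h


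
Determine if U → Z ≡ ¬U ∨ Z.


Expression 1: U → Z
Expression 2: ¬U ∨ Z
Truth table (U Z | Expr1 Expr2):
  T T |   T     T
  T F |   F     F
  F T |   T     T
  F F |   T     T
All 4 rows agree, so the expressions are logically equivalent.

Yes


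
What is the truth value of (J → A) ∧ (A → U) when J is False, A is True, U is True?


J = False, A = True, U = True
Step 1: J → A is false only when J=True and A=False. Result: True
Step 2: A → U is false only when A=True and U=False. Result: True
Step 3: True ∧ True = True

True


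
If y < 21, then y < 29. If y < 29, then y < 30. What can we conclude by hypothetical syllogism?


Hypothetical syllogism: P → Q, Q → R ⊢ P → R
Premise 1: y < 21 → y < 29
Premise 2: y < 29 → y < 30
Chain the implications: the middle term (y < 29) links the two.
Conclusion: If y < 21, then y < 30.

If y < 21, then y < 30.


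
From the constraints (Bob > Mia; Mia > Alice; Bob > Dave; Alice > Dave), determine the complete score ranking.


Constraints: Bob > Mia; Mia > Alice; Bob > Dave; Alice > Dave
Method: at each step, the next-highest is the one remaining person who never appears on the smaller side of a constraint between remaining people.
  Step 1: remaining {Dave, Mia, Bob, Alice}; on the smaller side: {Dave, Mia, Alice} → Bob is next (Bob > Mia; Bob > Dave).
  Step 2: remaining {Dave, Mia, Alice}; on the smaller side: {Dave, Alice} → Mia is next (Mia > Alice).
  Step 3: remaining {Dave, Alice}; on the smaller side: {Dave} → Alice is next (Alice > Dave).
  Step 4: only Dave remains → lowest.
Final ranking (highest to lowest):

Bob > Mia > Alice > Dave


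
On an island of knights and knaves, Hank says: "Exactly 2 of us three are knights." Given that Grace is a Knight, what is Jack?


Hank claims exactly 2 knights among Hank, Grace, Jack.
Given: Grace is a Knight.

Case 1: Hank is a Knight (tells truth)
  Then exactly 2 of the three are knights.
  Counting Hank, Grace: 2 knight(s) so far. Need 0 more → Jack = Knave.
Case 2: Hank is a Knave (lies)
  Then the count is NOT 2.
  If Jack = Knight, count = 2 = 2 → claim would be true, contradicts lie.
  If Jack = Knave, count = 1 ≠ 2 → lie confirmed ✓

Jack is a Knave.

Knave


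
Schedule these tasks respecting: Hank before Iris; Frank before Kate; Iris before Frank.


Constraints: Hank before Iris; Frank before Kate; Iris before Frank
Method: repeatedly schedule the remaining task that has no remaining task required before it.
  Step 1: remaining {Iris, Kate, Frank, Hank}; every task except Hank still has a predecessor pending → schedule Hank.
  Step 2: remaining {Iris, Kate, Frank}; every task except Iris still has a predecessor pending → schedule Iris.
  Step 3: remaining {Kate, Frank}; every task except Frank still has a predecessor pending → schedule Frank.
  Step 4: only Kate remains → schedule Kate.
Resulting order:

Hank → Iris → Frank → Kate


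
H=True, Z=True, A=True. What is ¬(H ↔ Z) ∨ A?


H = True, Z = True, A = True
Expression: ¬(H ↔ Z) ∨ A
Step 1: H ↔ Z = (True iff True) = True
Step 2: ¬(H ↔ Z) = NOT True = False
Step 3: (False) ∨ A = False OR True = True

True


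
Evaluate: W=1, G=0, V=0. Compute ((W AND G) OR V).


W AND G = 1&0 = 0
0 OR 0 = 0

0


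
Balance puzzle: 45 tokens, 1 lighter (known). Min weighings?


Each weighing has 3 outcomes (left heavy / balance / right heavy), so k weighings distinguish at most 3^k cases; splitting into three near-equal groups achieves this.
Need 3^k ≥ 45: 3^3 = 27 < 45 ≤ 3^4 = 81
k = ⌈log₃(45)⌉ = 4

4


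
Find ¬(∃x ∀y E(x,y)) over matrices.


Original: ∃x ∀y E(x,y)
Rule: ¬∀→∃, ¬∃→∀, negate predicate.
Negation: ∀x ∃y ¬E(x,y)

∀x ∃y ¬E(x,y)


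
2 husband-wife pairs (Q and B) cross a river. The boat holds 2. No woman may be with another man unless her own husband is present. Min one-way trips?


Label couples Q and B.
1. WQ+WB → (far: WQ,WB; near: HQ,HB)
2. WQ ←   (far: WB; near: HQ,HB,WQ)
3. HQ+HB → (far: HQ,HB,WB; near: WQ)
4. HQ ←   (far: HB,WB; near: HQ,WQ)  — HQ returns, since WQ is alone on near bank
5. HQ+WQ → (far: all four; near: empty)
Every state respects the constraint.
Minimum trips = 5

5


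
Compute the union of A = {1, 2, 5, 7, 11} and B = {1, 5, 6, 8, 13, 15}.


A = {1, 2, 5, 7, 11}
B = {1, 5, 6, 8, 13, 15}
Operation: union
All elements combined: 1, 2, 5, 6, 7, 8, 11, 13, 15

{1, 2, 5, 6, 7, 8, 11, 13, 15}


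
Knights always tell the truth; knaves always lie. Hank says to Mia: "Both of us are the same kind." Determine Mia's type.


Hank says: "Both of us are the same kind."
Case 1: Hank is a Knight (truth-teller)
  Statement is true → they ARE the same → Mia is also a Knight
Case 2: Hank is a Knave (liar)
  Statement is false → they are NOT the same → Mia is a Knight
In both cases, Mia is a Knight.

Knight


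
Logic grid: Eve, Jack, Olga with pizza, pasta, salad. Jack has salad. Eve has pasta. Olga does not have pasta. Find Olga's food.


From clues:
  Jack → salad
  Eve → pasta
By elimination, Olga gets the remaining.

pizza


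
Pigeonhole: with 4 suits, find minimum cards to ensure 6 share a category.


Pigeonhole: to guarantee k in one of n categories, need (k-1)×n + 1.
k = 6, n = 4
Minimum = (6-1) × 4 + 1 = 5 × 4 + 1

21


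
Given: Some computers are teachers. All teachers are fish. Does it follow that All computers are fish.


Premise 1: Some computers are teachers.
Premise 2: All teachers are fish.
Conclusion: All computers are fish.
Fallacy: illicit minor. The minor term (computers) is distributed in the conclusion ('All computers ...') but undistributed in its premise ('Some computers are teachers' doesn't cover all computers).
Only 'Some computers are fish' follows, not 'All'.

Invalid


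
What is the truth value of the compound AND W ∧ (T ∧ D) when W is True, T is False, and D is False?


W = True, T = False, D = False
Step 1: T ∧ D = False AND False = False
Step 2: W ∧ False = True AND False = False
AND is true only when ALL operands are true.

False


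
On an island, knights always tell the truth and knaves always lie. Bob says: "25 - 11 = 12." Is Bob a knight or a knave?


Statement: "25 - 11 = 12."
Actual: 25 - 11 = 14
Claimed: 12
Statement is FALSE → Bob lies → Knave

Knave


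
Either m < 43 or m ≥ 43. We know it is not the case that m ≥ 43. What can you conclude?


Disjunctive syllogism: P ∨ Q, ¬P ⊢ Q
Disjunction: m < 43 ∨ m ≥ 43
We know it is not the case that m ≥ 43.
By disjunctive syllogism, the other disjunct must be true.

m < 43


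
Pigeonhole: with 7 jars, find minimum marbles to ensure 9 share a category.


Pigeonhole: to guarantee k in one of n categories, need (k-1)×n + 1.
k = 9, n = 7
Minimum = (9-1) × 7 + 1 = 8 × 7 + 1

57


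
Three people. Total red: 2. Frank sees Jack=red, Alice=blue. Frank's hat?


Total red = 2, seen red = 1
Own red = 2 - 1 = 1
Frank's hat is red.

red


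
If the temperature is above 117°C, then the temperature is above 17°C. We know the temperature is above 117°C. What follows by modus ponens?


Modus ponens: P → Q, P ⊢ Q
P: the temperature is above 117°C
Q: the temperature is above 17°C
We have P → Q and P is true.
By modus ponens, Q must be true.

The temperature is above 17°C


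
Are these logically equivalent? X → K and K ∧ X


Expression 1: X → K
Expression 2: K ∧ X
Truth table (X K | Expr1 Expr2):
  T T |   T     T
  T F |   F     F
  F T |   T     F   ← differ
  F F |   T     F   ← differ
Counterexample: X=F, K=T gives Expr1 = T but Expr2 = F, so the expressions are NOT logically equivalent.

No


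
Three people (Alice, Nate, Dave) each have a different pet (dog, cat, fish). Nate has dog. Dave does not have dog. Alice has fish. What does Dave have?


From clues:
  Alice → fish
  Nate → dog
By elimination, Dave gets the remaining.

cat


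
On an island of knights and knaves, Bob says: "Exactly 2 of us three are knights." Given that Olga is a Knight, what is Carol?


Bob claims exactly 2 knights among Bob, Olga, Carol.
Given: Olga is a Knight.

Case 1: Bob is a Knight (tells truth)
  Then exactly 2 of the three are knights.
  Counting Bob, Olga: 2 knight(s) so far. Need 0 more → Carol = Knave.
Case 2: Bob is a Knave (lies)
  Then the count is NOT 2.
  If Carol = Knight, count = 2 = 2 → claim would be true, contradicts lie.
  If Carol = Knave, count = 1 ≠ 2 → lie confirmed ✓

Carol is a Knave.

Knave


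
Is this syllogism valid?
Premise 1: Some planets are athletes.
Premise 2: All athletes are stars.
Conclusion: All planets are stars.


Premise 1: Some planets are athletes.
Premise 2: All athletes are stars.
Conclusion: All planets are stars.
Fallacy: illicit minor. The minor term (planets) is distributed in the conclusion ('All planets ...') but undistributed in its premise ('Some planets are athletes' doesn't cover all planets).
Only 'Some planets are stars' follows, not 'All'.

Invalid


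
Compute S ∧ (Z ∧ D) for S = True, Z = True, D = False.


S = True, Z = True, D = False
Step 1: Z ∧ D = True AND False = False
Step 2: S ∧ False = True AND False = False
AND is true only when ALL operands are true.

False


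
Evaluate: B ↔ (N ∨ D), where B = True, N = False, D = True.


B = True, N = False, D = True
Step 1: N ∨ D = False OR True = True
Step 2: B ↔ (True): true when both sides have same truth value.
Result: True ↔ True = True

True


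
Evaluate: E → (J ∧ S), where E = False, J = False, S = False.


E = False, J = False, S = False
Step 1: J ∧ S = False AND False = False
Step 2: E → (False): false only when E=True and consequent=False.
Result: True

True


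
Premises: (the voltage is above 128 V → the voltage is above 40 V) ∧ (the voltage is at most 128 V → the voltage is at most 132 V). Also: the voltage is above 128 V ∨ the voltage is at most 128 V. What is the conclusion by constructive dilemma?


Constructive dilemma: (P → Q) ∧ (R → S), P ∨ R ⊢ Q ∨ S
Premise 1: the voltage is above 128 V → the voltage is above 40 V
Premise 2: the voltage is at most 128 V → the voltage is at most 132 V
Premise 3: the voltage is above 128 V ∨ the voltage is at most 128 V
Case 1: Assuming the voltage is above 128 V, then by Premise 1, the voltage is above 40 V.
Case 2: Assuming the voltage is at most 128 V, then by Premise 2, the voltage is at most 132 V.
Since one of the voltage is above 128 V or the voltage is at most 128 V must hold, we get the voltage is above 40 V or the voltage is at most 132 V.

The voltage is above 40 V or the voltage is at most 132 V.


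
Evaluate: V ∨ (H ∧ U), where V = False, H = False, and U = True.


V = False, H = False, U = True
Step 1: H ∧ U = False AND True = False
Step 2: V ∨ False = False OR False = False
AND evaluated first (higher precedence); then OR applied.

False


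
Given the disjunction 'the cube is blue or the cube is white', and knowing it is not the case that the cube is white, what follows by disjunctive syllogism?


Disjunctive syllogism: P ∨ Q, ¬P ⊢ Q
Disjunction: the cube is blue ∨ the cube is white
We know it is not the case that the cube is white.
By disjunctive syllogism, the other disjunct must be true.

The cube is blue


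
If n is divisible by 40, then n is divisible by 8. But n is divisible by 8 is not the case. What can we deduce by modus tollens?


Modus tollens: P → Q, ¬Q ⊢ ¬P
P: n is divisible by 40
Q: n is divisible by 8
We have P → Q and Q is false.
By modus tollens, P must be false.

It is not the case that n is divisible by 40


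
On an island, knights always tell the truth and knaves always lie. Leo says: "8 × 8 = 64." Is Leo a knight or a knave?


Statement: "8 × 8 = 64."
Actual: 8 × 8 = 64
Claimed: 64
Statement is TRUE → Leo tells the truth → Knight

Knight


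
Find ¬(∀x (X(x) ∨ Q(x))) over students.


Original: ∀x (X(x) ∨ Q(x))
Rule: ¬∀→∃, ¬∃→∀, negate predicate.
Negation: ∃x (¬X(x) ∧ ¬Q(x))

∃x (¬X(x) ∧ ¬Q(x))


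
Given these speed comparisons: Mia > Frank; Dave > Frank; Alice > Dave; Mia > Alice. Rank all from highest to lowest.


Constraints: Mia > Frank; Dave > Frank; Alice > Dave; Mia > Alice
Method: at each step, the next-highest is the one remaining person who never appears on the smaller side of a constraint between remaining people.
  Step 1: remaining {Frank, Dave, Alice, Mia}; on the smaller side: {Frank, Dave, Alice} → Mia is next (Mia > Frank; Mia > Alice).
  Step 2: remaining {Frank, Dave, Alice}; on the smaller side: {Frank, Dave} → Alice is next (Alice > Dave).
  Step 3: remaining {Frank, Dave}; on the smaller side: {Frank} → Dave is next (Dave > Frank).
  Step 4: only Frank remains → lowest.
Final ranking (highest to lowest):

Mia > Alice > Dave > Frank


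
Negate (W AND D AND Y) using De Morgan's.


De Morgan's law: ¬(P ∧ Q ∧ R) ≡ ¬P ∨ ¬Q ∨ ¬R
¬(W ∧ D ∧ Y) = ¬W ∨ ¬D ∨ ¬Y

¬W ∨ ¬D ∨ ¬Y


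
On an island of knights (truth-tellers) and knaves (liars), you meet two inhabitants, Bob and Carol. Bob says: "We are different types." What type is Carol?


Bob says: "We are different types."
Case 1: Bob is a Knight (truth-teller)
  Statement is true → they ARE different → Carol is a Knave
Case 2: Bob is a Knave (liar)
  Statement is false → they are NOT different → Carol is a Knave
In both cases, Carol is a Knave.

Knave


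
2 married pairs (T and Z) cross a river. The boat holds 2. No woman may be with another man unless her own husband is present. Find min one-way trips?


Label couples T and Z.
1. WT+WZ → (far: WT,WZ; near: HT,HZ)
2. WT ←   (far: WZ; near: HT,HZ,WT)
3. HT+HZ → (far: HT,HZ,WZ; near: WT)
4. HT ←   (far: HZ,WZ; near: HT,WT)  — HT returns, since WT is alone on near bank
5. HT+WT → (far: all four; near: empty)
Every state respects the constraint.
Minimum trips = 5

5


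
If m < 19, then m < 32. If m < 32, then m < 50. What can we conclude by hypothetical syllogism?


Hypothetical syllogism: P → Q, Q → R ⊢ P → R
Premise 1: m < 19 → m < 32
Premise 2: m < 32 → m < 50
Chain the implications: the middle term (m < 32) links the two.
Conclusion: If m < 19, then m < 50.

If m < 19, then m < 50.


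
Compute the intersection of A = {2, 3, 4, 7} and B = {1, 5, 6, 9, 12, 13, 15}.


A = {2, 3, 4, 7}
B = {1, 5, 6, 9, 12, 13, 15}
Operation: intersection
Elements in both: none

∅


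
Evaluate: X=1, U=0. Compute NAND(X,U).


X AND U = 0
NOT(0) = 1

1


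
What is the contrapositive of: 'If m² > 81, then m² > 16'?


Original: If m² > 81, then m² > 16
Contrapositive: If ¬Q, then ¬P
Negate Q: not (m² > 16)
Negate P: not (m² > 81)

If not (m² > 16), then not (m² > 81).


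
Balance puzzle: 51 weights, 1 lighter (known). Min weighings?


Each weighing has 3 outcomes (left heavy / balance / right heavy), so k weighings distinguish at most 3^k cases; splitting into three near-equal groups achieves this.
Need 3^k ≥ 51: 3^3 = 27 < 51 ≤ 3^4 = 81
k = ⌈log₃(51)⌉ = 4

4


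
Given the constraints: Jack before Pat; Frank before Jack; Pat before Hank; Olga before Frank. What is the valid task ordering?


Constraints: Jack before Pat; Frank before Jack; Pat before Hank; Olga before Frank
Method: repeatedly schedule the remaining task that has no remaining task required before it.
  Step 1: remaining {Pat, Hank, Olga, Jack, Frank}; every task except Olga still has a predecessor pending → schedule Olga.
  Step 2: remaining {Pat, Hank, Jack, Frank}; every task except Frank still has a predecessor pending → schedule Frank.
  Step 3: remaining {Pat, Hank, Jack}; every task except Jack still has a predecessor pending → schedule Jack.
  Step 4: remaining {Pat, Hank}; every task except Pat still has a predecessor pending → schedule Pat.
  Step 5: only Hank remains → schedule Hank.
Resulting order:

Olga → Frank → Jack → Pat → Hank


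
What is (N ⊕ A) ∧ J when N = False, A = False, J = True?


N = False, A = False, J = True
Step 1: N ⊕ A = False XOR False = False
Step 2: False ∧ J = False AND True = False
XOR true when exactly one of N,A is true; then AND with J.

False


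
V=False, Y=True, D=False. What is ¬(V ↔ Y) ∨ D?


V = False, Y = True, D = False
Expression: ¬(V ↔ Y) ∨ D
Step 1: V ↔ Y = (False iff True) = False
Step 2: ¬(V ↔ Y) = NOT False = True
Step 3: (True) ∨ D = True OR False = True

True


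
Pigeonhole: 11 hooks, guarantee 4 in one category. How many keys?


Pigeonhole: to guarantee k in one of n categories, need (k-1)×n + 1.
k = 4, n = 11
Minimum = (4-1) × 11 + 1 = 3 × 11 + 1

34


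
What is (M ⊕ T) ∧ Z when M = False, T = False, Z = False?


M = False, T = False, Z = False
Step 1: M ⊕ T = False XOR False = False
Step 2: False ∧ Z = False AND False = False
XOR true when exactly one of M,T is true; then AND with Z.

False


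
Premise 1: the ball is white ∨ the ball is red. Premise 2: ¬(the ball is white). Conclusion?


Disjunctive syllogism: P ∨ Q, ¬P ⊢ Q
Disjunction: the ball is white ∨ the ball is red
We know it is not the case that the ball is white.
By disjunctive syllogism, the other disjunct must be true.

The ball is red


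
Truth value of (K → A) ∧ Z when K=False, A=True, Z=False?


K = False, A = True, Z = False
Expression: (K → A) ∧ Z
Step 1: K → A = False → True (false only if K=True, A=False) = True
Step 2: (True) ∧ Z = True AND False = False

False


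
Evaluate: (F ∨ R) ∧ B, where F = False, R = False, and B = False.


F = False, R = False, B = False
Step 1: F ∨ R = False OR False = False
Step 2: False ∧ B = False AND False = False
OR is true when at least one operand is true; AND requires both.

False


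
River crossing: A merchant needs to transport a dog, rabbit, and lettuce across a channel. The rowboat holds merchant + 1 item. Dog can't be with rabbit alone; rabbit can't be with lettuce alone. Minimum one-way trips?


1. merchant+rabbit → 2. merchant ← 3. merchant+dog → 4. merchant+rabbit ← 5. merchant+lettuce → 6. merchant ← 7. merchant+rabbit →
Minimum trips = 7

7


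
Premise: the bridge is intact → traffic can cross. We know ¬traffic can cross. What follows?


Modus tollens: P → Q, ¬Q ⊢ ¬P
P: the bridge is intact
Q: traffic can cross
We have P → Q and Q is false.
By modus tollens, P must be false.

It is not the case that the bridge is intact


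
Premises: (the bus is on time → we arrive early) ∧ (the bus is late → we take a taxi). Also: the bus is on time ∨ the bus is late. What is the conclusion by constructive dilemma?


Constructive dilemma: (P → Q) ∧ (R → S), P ∨ R ⊢ Q ∨ S
Premise 1: the bus is on time → we arrive early
Premise 2: the bus is late → we take a taxi
Premise 3: the bus is on time ∨ the bus is late
Case 1: Assuming the bus is on time, then by Premise 1, we arrive early.
Case 2: Assuming the bus is late, then by Premise 2, we take a taxi.
Since one of the bus is on time or the bus is late must hold, we get we arrive early or we take a taxi.

We arrive early or we take a taxi.
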